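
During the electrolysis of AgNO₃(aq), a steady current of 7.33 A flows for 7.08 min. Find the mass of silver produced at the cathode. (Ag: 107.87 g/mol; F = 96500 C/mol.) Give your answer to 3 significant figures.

3.48 g

Q = It = 7.33 × 424.8 = 3114 C
n(e⁻) = 3114 / 96500 = 0.03227 mol
Ag⁺ + e⁻ → Ag, so n(Ag) = 0.03227 mol
m = 0.03227 × 107.87 = 3.48 g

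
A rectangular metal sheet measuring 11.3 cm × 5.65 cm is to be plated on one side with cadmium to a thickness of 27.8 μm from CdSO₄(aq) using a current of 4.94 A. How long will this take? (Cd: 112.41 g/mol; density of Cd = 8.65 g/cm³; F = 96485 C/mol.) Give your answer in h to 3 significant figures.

0.148 h

Plated area = 11.3 × 5.65 = 63.85 cm²
Volume = 63.85 × 27.8×10⁻⁴ cm = 0.1775 cm³
m(Cd) = 0.1775 × 8.65 = 1.535 g
n(Cd) = 1.535 / 112.41 = 0.01366 mol; n(e⁻) = 2 × 0.01366 = 0.02732 mol
Q = 0.02732 × 96485 = 2636 C
t = 2636 / 4.94 = 533.6 s = 0.148 h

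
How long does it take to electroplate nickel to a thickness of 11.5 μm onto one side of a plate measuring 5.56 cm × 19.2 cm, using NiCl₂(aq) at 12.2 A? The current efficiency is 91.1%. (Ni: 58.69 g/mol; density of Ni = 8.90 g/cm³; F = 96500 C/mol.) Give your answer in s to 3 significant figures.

323 s

Plated area = 5.56 × 19.2 = 106.8 cm²
Volume = 106.8 × 11.5×10⁻⁴ cm = 0.1228 cm³
m(Ni) = 0.1228 × 8.90 = 1.093 g
n(Ni) = 1.093 / 58.69 = 0.01862 mol; n(e⁻) = 2 × 0.01862 = 0.03724 mol
Q = 0.03724 × 96500 / 0.911 = 3945 C
t = 3945 / 12.2 = 323.4 s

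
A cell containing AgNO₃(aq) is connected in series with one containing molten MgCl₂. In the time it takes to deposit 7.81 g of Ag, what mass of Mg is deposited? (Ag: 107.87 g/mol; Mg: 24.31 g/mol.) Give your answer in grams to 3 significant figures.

0.880 g

n(Ag) = 7.81 / 107.87 = 0.07240 mol
Ag⁺ + e⁻ → Ag, so n(e⁻) = 0.07240 mol
Same current for the same time ⇒ same n(e⁻) = 0.07240 mol in both cells.
Mg²⁺ + 2e⁻ → Mg, so n(Mg) = 0.07240 / 2 = 0.03620 mol
m(Mg) = 0.03620 × 24.31 = 0.880 g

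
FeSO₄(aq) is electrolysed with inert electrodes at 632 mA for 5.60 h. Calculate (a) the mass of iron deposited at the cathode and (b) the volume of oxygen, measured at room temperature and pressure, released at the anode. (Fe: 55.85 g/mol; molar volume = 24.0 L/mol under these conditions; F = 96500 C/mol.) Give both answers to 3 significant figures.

3.69 g Fe; 0.792 L O₂

Q = 0.632 × 20160 = 12740 C; n(e⁻) = 12740 / 96500 = 0.1320 mol
Cathode: Fe²⁺ + 2e⁻ → Fe → n(Fe) = 0.1320/2 = 0.06600 mol → 3.69 g
Anode: 2H₂O → O₂ + 4H⁺ + 4e⁻ → n(O₂) = 0.1320/4 = 0.03300 mol → 0.792 L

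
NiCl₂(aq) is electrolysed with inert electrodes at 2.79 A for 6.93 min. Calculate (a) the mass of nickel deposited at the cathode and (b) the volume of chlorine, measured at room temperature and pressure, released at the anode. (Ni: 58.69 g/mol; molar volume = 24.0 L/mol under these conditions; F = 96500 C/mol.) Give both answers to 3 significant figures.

0.353 g Ni; 0.144 L Cl₂

Q = 2.79 × 415.8 = 1160 C; n(e⁻) = 1160 / 96500 = 0.01202 mol
Cathode: Ni²⁺ + 2e⁻ → Ni → n(Ni) = 0.01202/2 = 0.006010 mol → 0.353 g
Anode: 2Cl⁻ → Cl₂ + 2e⁻ → n(Cl₂) = 0.01202/2 = 0.006010 mol → 0.144 L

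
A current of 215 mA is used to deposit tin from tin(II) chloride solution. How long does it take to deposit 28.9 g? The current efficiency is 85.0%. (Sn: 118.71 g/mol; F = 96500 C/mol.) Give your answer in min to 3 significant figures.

n(Sn) = 28.9 / 118.71 = 0.2435 mol
Sn²⁺ + 2e⁻ → Sn, so n(e⁻) = 2 × 0.2435 = 0.4870 mol
Q = 0.4870 × 96500 / 0.850 = 55290 C
t = Q / I = 55290 / 0.215 = 2.572×10^5 s = 4290 min

4290 min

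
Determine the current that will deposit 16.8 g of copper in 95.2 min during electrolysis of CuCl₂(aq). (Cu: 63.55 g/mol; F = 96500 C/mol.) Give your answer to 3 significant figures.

n(Cu) = 16.8 / 63.55 = 0.2644 mol
Cu²⁺ + 2e⁻ → Cu, so n(e⁻) = 2 × 0.2644 = 0.5288 mol
Q = 0.5288 × 96500 = 51030 C
I = Q / t = 51030 / 5712 s = 8.93 A

8.93 A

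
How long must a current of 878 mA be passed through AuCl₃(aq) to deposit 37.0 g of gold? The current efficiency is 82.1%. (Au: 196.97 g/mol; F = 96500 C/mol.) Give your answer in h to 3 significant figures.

21.0 h

n(Au) = 37.0 / 196.97 = 0.1878 mol
Au³⁺ + 3e⁻ → Au, so n(e⁻) = 3 × 0.1878 = 0.5634 mol
Q = 0.5634 × 96500 / 0.821 = 66220 C
t = Q / I = 66220 / 0.878 = 75420 s = 21.0 h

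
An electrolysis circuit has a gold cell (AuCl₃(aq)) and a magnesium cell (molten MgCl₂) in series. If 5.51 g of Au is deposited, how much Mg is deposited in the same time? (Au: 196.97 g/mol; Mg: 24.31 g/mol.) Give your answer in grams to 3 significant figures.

n(Au) = 5.51 / 196.97 = 0.02797 mol
Au³⁺ + 3e⁻ → Au, so n(e⁻) = 3 × 0.02797 = 0.08391 mol
In series, the same 0.08391 mol of electrons flows through the second cell.
Mg²⁺ + 2e⁻ → Mg, so n(Mg) = 0.08391 / 2 = 0.04196 mol
m(Mg) = 0.04196 × 24.31 = 1.02 g

1.02 g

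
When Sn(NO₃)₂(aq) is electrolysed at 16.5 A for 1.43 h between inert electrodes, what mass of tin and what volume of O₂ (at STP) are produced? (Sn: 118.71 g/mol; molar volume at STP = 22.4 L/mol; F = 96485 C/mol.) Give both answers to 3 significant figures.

Q = 16.5 × 5148 = 84940 C; n(e⁻) = 84940 / 96485 = 0.8803 mol
Cathode: Sn²⁺ + 2e⁻ → Sn → n(Sn) = 0.8803/2 = 0.4402 mol → 52.3 g
Anode: 2H₂O → O₂ + 4H⁺ + 4e⁻ → n(O₂) = 0.8803/4 = 0.2201 mol → 4.93 L

52.3 g Sn; 4.93 L O₂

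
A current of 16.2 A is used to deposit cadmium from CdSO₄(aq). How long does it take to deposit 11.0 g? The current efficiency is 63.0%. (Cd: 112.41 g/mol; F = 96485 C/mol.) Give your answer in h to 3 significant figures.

0.514 h

n(Cd) = 11.0 / 112.41 = 0.09786 mol
Cd²⁺ + 2e⁻ → Cd, so n(e⁻) = 2 × 0.09786 = 0.1957 mol
Q = 0.1957 × 96485 / 0.630 = 29970 C
t = Q / I = 29970 / 16.2 = 1850 s = 0.514 h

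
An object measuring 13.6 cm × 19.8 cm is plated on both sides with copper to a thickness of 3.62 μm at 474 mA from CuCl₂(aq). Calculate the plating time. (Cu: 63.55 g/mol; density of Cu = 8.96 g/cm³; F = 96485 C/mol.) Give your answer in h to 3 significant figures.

3.11 h

Plated area = 2 × 13.6 × 19.8 = 538.6 cm²
Volume = 538.6 × 3.62×10⁻⁴ cm = 0.1950 cm³
m(Cu) = 0.1950 × 8.96 = 1.747 g
n(Cu) = 1.747 / 63.55 = 0.02749 mol; n(e⁻) = 2 × 0.02749 = 0.05498 mol
Q = 0.05498 × 96485 = 5305 C
t = 5305 / 0.474 = 11190 s = 3.11 h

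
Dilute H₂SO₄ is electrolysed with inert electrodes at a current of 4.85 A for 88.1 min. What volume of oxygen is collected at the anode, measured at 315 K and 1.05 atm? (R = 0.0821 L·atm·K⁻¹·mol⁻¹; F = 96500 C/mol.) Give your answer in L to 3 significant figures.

Q = It = 4.85 × 5286 = 25640 C
n(e⁻) = 25640 / 96500 = 0.2657 mol
2H₂O → O₂ + 4H⁺ + 4e⁻, so n(O₂) = 0.2657 / 4 = 0.06643 mol
V = nRT/P = 0.06643 × 0.0821 × 315 / 1.05 = 1.636 L

1.64 L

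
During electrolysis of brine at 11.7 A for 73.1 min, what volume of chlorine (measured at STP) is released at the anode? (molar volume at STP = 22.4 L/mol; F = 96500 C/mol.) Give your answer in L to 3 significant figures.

Charge passed = 11.7 × 4386 = 51320 C
n(e⁻) = 51320 / 96500 = 0.5318 mol
2Cl⁻ → Cl₂ + 2e⁻, so n(Cl₂) = 0.5318 / 2 = 0.2659 mol
V = 0.2659 × 22.4 = 5.956 L

5.96 L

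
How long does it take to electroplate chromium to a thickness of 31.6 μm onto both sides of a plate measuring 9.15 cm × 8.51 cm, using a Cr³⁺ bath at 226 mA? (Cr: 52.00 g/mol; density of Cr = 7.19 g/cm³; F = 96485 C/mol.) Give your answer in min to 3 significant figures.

1450 min

Plated area = 2 × 9.15 × 8.51 = 155.7 cm²
Volume = 155.7 × 31.6×10⁻⁴ cm = 0.4920 cm³
m(Cr) = 0.4920 × 7.19 = 3.537 g
n(Cr) = 3.537 / 52.00 = 0.06802 mol; n(e⁻) = 3 × 0.06802 = 0.2041 mol
Q = 0.2041 × 96485 = 19690 C
t = 19690 / 0.226 = 87120 s = 1450 min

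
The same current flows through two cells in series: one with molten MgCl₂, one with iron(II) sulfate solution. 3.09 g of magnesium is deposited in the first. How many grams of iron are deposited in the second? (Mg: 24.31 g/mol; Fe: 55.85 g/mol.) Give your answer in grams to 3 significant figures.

n(Mg) = 3.09 / 24.31 = 0.1271 mol
Mg²⁺ + 2e⁻ → Mg, so n(e⁻) = 2 × 0.1271 = 0.2542 mol
Since the cells are in series, n(e⁻) in the Fe cell is also 0.2542 mol.
Fe²⁺ + 2e⁻ → Fe, so n(Fe) = 0.2542 / 2 = 0.1271 mol
m(Fe) = 0.1271 × 55.85 = 7.10 g

7.10 g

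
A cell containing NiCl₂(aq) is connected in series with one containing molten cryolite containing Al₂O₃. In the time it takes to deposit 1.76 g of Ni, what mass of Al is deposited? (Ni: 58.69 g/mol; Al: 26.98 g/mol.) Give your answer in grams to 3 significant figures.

0.539 g

n(Ni) = 1.76 / 58.69 = 0.02999 mol
Ni²⁺ + 2e⁻ → Ni, so n(e⁻) = 2 × 0.02999 = 0.05998 mol
Same current for the same time ⇒ same n(e⁻) = 0.05998 mol in both cells.
Al³⁺ + 3e⁻ → Al, so n(Al) = 0.05998 / 3 = 0.01999 mol
m(Al) = 0.01999 × 26.98 = 0.539 g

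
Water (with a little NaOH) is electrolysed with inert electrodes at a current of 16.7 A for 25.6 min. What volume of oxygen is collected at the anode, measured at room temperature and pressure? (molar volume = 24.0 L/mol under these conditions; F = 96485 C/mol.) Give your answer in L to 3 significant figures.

Q = It = 16.7 × 1536 = 25650 C
n(e⁻) = 25650 / 96485 = 0.2658 mol
2H₂O → O₂ + 4H⁺ + 4e⁻, so n(O₂) = 0.2658 / 4 = 0.06645 mol
V = 0.06645 × 24.0 = 1.595 L

1.60 L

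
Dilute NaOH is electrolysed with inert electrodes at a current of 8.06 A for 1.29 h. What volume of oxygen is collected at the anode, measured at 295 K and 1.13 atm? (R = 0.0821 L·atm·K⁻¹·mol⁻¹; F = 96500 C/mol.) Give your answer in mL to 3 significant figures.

Q = 8.06 A × 4644 s = 37430 C
n(e⁻) = Q/F = 37430/96500 = 0.3879 mol
2H₂O → O₂ + 4H⁺ + 4e⁻, so n(O₂) = 0.3879 / 4 = 0.09698 mol
V = nRT/P = 0.09698 × 0.0821 × 295 / 1.13 = 2.079 L
= 2080 mL

2080 mL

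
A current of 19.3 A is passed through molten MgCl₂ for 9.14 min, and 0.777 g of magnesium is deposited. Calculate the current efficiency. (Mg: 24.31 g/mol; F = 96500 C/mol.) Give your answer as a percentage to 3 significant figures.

58.3%

Q = 19.3 × 548.4 = 10580 C
n(e⁻) = 10580 / 96500 = 0.1096 mol
Mg²⁺ + 2e⁻ → Mg, so theoretical n(Mg) = 0.05480 mol → 1.332 g
Efficiency = 0.777 / 1.332 = 0.5833 = 58.3%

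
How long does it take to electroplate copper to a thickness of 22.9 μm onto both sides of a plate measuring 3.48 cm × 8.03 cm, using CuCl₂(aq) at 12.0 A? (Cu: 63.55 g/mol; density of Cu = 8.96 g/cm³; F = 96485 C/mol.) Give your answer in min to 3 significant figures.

Plated area = 2 × 3.48 × 8.03 = 55.89 cm²
Volume = 55.89 × 22.9×10⁻⁴ cm = 0.1280 cm³
m(Cu) = 0.1280 × 8.96 = 1.147 g
n(Cu) = 1.147 / 63.55 = 0.01805 mol; n(e⁻) = 2 × 0.01805 = 0.03610 mol
Q = 0.03610 × 96485 = 3483 C
t = 3483 / 12.0 = 290.3 s = 4.84 min

4.84 min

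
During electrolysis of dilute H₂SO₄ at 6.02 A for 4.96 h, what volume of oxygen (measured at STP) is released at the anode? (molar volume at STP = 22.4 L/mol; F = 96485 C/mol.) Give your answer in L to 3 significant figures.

Q = 6.02 A × 17856 s = 1.075×10^5 C
Moles of electrons = 1.075×10^5 / 96485 = 1.114 mol
2H₂O → O₂ + 4H⁺ + 4e⁻, so n(O₂) = 1.114 / 4 = 0.2785 mol
V = 0.2785 × 22.4 = 6.238 L

6.24 L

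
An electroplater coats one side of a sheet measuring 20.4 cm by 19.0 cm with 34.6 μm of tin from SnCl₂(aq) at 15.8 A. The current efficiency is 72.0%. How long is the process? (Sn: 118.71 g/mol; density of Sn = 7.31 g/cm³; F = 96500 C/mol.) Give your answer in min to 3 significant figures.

Plated area = 20.4 × 19.0 = 387.6 cm²
Volume = 387.6 × 34.6×10⁻⁴ cm = 1.341 cm³
m(Sn) = 1.341 × 7.31 = 9.803 g
n(Sn) = 9.803 / 118.71 = 0.08258 mol; n(e⁻) = 2 × 0.08258 = 0.1652 mol
Q = 0.1652 × 96500 / 0.720 = 22140 C
t = 22140 / 15.8 = 1401 s = 23.4 min

23.4 min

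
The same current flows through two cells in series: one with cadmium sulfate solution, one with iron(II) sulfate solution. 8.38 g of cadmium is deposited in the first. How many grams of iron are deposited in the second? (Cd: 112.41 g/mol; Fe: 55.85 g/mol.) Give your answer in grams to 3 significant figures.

n(Cd) = 8.38 / 112.41 = 0.07455 mol
Cd²⁺ + 2e⁻ → Cd, so n(e⁻) = 2 × 0.07455 = 0.1491 mol
In series, the same 0.1491 mol of electrons flows through the second cell.
Fe²⁺ + 2e⁻ → Fe, so n(Fe) = 0.1491 / 2 = 0.07455 mol
m(Fe) = 0.07455 × 55.85 = 4.16 g

4.16 g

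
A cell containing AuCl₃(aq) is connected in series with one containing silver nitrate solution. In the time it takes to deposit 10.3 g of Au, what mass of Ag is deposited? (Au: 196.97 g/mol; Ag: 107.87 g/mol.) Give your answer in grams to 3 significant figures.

n(Au) = 10.3 / 196.97 = 0.05229 mol
Au³⁺ + 3e⁻ → Au, so n(e⁻) = 3 × 0.05229 = 0.1569 mol
Since the cells are in series, n(e⁻) in the Ag cell is also 0.1569 mol.
Ag⁺ + e⁻ → Ag, so n(Ag) = 0.1569 mol
m(Ag) = 0.1569 × 107.87 = 16.9 g

16.9 g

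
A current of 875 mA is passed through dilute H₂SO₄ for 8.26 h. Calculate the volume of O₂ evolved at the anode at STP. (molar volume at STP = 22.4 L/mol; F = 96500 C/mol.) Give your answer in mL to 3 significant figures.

Q = 0.875 A × 29736 s = 26020 C
n(e⁻) = 26020 / 96500 = 0.2696 mol
2H₂O → O₂ + 4H⁺ + 4e⁻, so n(O₂) = 0.2696 / 4 = 0.06740 mol
V = 0.06740 × 22.4 = 1.510 L
= 1510 mL

1510 mL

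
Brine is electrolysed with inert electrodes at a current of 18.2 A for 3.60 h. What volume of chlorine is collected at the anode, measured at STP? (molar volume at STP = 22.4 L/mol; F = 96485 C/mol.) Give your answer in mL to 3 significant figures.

Q = It = 18.2 × 12960 = 2.359×10^5 C
n(e⁻) = Q/F = 2.359×10^5/96485 = 2.445 mol
2Cl⁻ → Cl₂ + 2e⁻, so n(Cl₂) = 2.445 / 2 = 1.223 mol
V = 1.223 × 22.4 = 27.40 L
= 27400 mL

27400 mL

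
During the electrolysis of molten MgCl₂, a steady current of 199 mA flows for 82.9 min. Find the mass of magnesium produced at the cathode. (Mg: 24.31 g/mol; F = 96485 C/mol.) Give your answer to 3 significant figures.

0.125 g

Charge passed = 0.199 × 4974 = 989.8 C
n(e⁻) = Q/F = 989.8/96485 = 0.01026 mol
Mg²⁺ + 2e⁻ → Mg, so n(Mg) = 0.01026 / 2 = 0.005130 mol
m = 0.005130 × 24.31 = 0.125 g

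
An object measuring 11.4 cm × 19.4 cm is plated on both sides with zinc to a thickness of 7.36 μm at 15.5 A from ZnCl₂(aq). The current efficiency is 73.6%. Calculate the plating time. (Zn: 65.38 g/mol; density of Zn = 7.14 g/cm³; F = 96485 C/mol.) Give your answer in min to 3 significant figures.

Plated area = 2 × 11.4 × 19.4 = 442.3 cm²
Volume = 442.3 × 7.36×10⁻⁴ cm = 0.3255 cm³
m(Zn) = 0.3255 × 7.14 = 2.324 g
n(Zn) = 2.324 / 65.38 = 0.03555 mol; n(e⁻) = 2 × 0.03555 = 0.07110 mol
Q = 0.07110 × 96485 / 0.736 = 9321 C
t = 9321 / 15.5 = 601.4 s = 10.0 min

10.0 min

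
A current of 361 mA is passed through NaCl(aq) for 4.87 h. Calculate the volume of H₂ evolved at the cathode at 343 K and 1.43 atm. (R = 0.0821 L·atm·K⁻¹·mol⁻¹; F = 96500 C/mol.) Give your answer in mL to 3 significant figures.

Q = 0.361 A × 17532 s = 6329 C
n(e⁻) = Q/F = 6329/96500 = 0.06559 mol
2H⁺ + 2e⁻ → H₂, so n(H₂) = 0.06559 / 2 = 0.03280 mol
V = nRT/P = 0.03280 × 0.0821 × 343 / 1.43 = 0.6459 L
= 646 mL

646 mL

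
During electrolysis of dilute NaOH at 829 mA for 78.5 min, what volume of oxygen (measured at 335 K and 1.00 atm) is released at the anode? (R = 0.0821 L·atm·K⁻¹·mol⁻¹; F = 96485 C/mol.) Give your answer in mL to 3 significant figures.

278 mL

Q = It = 0.829 × 4710 = 3905 C
n(e⁻) = 3905 / 96485 = 0.04047 mol
2H₂O → O₂ + 4H⁺ + 4e⁻, so n(O₂) = 0.04047 / 4 = 0.01012 mol
V = nRT/P = 0.01012 × 0.0821 × 335 / 1.00 = 0.2783 L
= 278 mL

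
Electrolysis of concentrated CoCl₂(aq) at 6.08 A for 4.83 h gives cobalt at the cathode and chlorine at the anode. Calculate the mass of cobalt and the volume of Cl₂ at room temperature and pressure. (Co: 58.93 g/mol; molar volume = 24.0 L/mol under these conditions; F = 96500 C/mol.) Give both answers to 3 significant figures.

Q = 6.08 × 17388 = 1.057×10^5 C; n(e⁻) = 1.057×10^5 / 96500 = 1.095 mol
Cathode: Co²⁺ + 2e⁻ → Co → n(Co) = 1.095/2 = 0.5475 mol → 32.3 g
Anode: 2Cl⁻ → Cl₂ + 2e⁻ → n(Cl₂) = 1.095/2 = 0.5475 mol → 13.1 L

32.3 g Co; 13.1 L Cl₂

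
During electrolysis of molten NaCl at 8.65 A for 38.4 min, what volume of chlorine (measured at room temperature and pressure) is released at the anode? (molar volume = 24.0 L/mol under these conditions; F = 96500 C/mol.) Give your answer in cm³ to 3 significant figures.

2480 cm³

Q = 8.65 A × 2304 s = 19930 C
n(e⁻) = Q/F = 19930/96500 = 0.2065 mol
2Cl⁻ → Cl₂ + 2e⁻, so n(Cl₂) = 0.2065 / 2 = 0.1033 mol
V = 0.1033 × 24.0 = 2.479 L
= 2480 cm³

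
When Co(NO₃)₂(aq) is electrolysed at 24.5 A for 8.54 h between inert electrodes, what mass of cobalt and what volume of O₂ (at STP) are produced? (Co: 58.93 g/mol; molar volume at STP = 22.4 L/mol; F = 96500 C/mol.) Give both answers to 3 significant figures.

230 g Co; 43.7 L O₂

Q = 24.5 × 30744 = 7.532×10^5 C; n(e⁻) = 7.532×10^5 / 96500 = 7.805 mol
Cathode: Co²⁺ + 2e⁻ → Co → n(Co) = 7.805/2 = 3.903 mol → 230 g
Anode: 2H₂O → O₂ + 4H⁺ + 4e⁻ → n(O₂) = 7.805/4 = 1.951 mol → 43.7 L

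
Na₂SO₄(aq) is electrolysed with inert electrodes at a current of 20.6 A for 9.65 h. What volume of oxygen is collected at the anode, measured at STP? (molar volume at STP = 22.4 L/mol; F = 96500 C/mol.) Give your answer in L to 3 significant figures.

Q = It = 20.6 × 34740 = 7.156×10^5 C
n(e⁻) = Q/F = 7.156×10^5/96500 = 7.416 mol
2H₂O → O₂ + 4H⁺ + 4e⁻, so n(O₂) = 7.416 / 4 = 1.854 mol
V = 1.854 × 22.4 = 41.53 L

41.5 L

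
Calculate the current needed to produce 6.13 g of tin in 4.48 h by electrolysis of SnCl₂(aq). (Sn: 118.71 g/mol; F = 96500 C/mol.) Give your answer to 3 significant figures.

0.618 A

n(Sn) = 6.13 / 118.71 = 0.05164 mol
Sn²⁺ + 2e⁻ → Sn, so n(e⁻) = 2 × 0.05164 = 0.1033 mol
Q = 0.1033 × 96500 = 9968 C
I = Q / t = 9968 / 16128 s = 0.618 A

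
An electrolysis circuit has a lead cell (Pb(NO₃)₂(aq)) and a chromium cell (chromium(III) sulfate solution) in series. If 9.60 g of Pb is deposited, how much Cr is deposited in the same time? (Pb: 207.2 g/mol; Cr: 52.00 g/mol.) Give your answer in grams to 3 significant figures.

1.61 g

n(Pb) = 9.60 / 207.2 = 0.04633 mol
Pb²⁺ + 2e⁻ → Pb, so n(e⁻) = 2 × 0.04633 = 0.09266 mol
The cells are in series, so the same charge (and hence the same n(e⁻) = 0.09266 mol) passes through both.
Cr³⁺ + 3e⁻ → Cr, so n(Cr) = 0.09266 / 3 = 0.03089 mol
m(Cr) = 0.03089 × 52.00 = 1.61 g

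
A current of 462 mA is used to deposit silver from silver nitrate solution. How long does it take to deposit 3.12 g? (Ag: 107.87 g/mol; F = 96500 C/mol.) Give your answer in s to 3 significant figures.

n(Ag) = 3.12 / 107.87 = 0.02892 mol
Ag⁺ + e⁻ → Ag, so n(e⁻) = 0.02892 mol
Q = 0.02892 × 96500 = 2791 C
t = Q / I = 2791 / 0.462 = 6041 s

6040 s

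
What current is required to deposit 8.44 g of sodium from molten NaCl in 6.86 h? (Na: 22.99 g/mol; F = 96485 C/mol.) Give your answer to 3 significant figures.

n(Na) = 8.44 / 22.99 = 0.3671 mol
Na⁺ + e⁻ → Na, so n(e⁻) = 0.3671 mol
Q = 0.3671 × 96485 = 35420 C
I = Q / t = 35420 / 24696 s = 1.43 A

1.43 A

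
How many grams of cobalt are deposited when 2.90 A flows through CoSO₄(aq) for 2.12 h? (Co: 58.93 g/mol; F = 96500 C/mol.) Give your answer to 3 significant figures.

Q = 2.90 A × 7632 s = 22130 C
Moles of electrons = 22130 / 96500 = 0.2293 mol
Co²⁺ + 2e⁻ → Co, so n(Co) = 0.2293 / 2 = 0.1147 mol
m = 0.1147 × 58.93 = 6.76 g

6.76 g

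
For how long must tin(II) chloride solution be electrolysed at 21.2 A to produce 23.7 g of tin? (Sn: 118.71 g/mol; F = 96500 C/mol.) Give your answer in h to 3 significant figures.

0.505 h

n(Sn) = 23.7 / 118.71 = 0.1996 mol
Sn²⁺ + 2e⁻ → Sn, so n(e⁻) = 2 × 0.1996 = 0.3992 mol
Q = 0.3992 × 96500 = 38520 C
t = Q / I = 38520 / 21.2 = 1817 s = 0.505 h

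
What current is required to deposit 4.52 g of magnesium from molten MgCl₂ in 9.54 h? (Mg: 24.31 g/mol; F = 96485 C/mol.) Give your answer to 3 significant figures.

n(Mg) = 4.52 / 24.31 = 0.1859 mol
Mg²⁺ + 2e⁻ → Mg, so n(e⁻) = 2 × 0.1859 = 0.3718 mol
Q = 0.3718 × 96485 = 35870 C
I = Q / t = 35870 / 34344 s = 1.04 A

1.04 A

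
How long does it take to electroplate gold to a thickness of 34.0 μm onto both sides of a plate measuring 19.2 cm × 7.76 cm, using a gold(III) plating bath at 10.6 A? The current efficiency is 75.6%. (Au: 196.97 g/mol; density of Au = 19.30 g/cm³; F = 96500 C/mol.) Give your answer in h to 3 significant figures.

Plated area = 2 × 19.2 × 7.76 = 298.0 cm²
Volume = 298.0 × 34.0×10⁻⁴ cm = 1.013 cm³
m(Au) = 1.013 × 19.30 = 19.55 g
n(Au) = 19.55 / 196.97 = 0.09925 mol; n(e⁻) = 3 × 0.09925 = 0.2978 mol
Q = 0.2978 × 96500 / 0.756 = 38010 C
t = 38010 / 10.6 = 3586 s = 0.996 h

0.996 h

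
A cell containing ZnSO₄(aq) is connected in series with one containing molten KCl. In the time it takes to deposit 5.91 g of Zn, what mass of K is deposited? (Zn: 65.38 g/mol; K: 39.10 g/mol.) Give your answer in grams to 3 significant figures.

n(Zn) = 5.91 / 65.38 = 0.09039 mol
Zn²⁺ + 2e⁻ → Zn, so n(e⁻) = 2 × 0.09039 = 0.1808 mol
The cells are in series, so the same charge (and hence the same n(e⁻) = 0.1808 mol) passes through both.
K⁺ + e⁻ → K, so n(K) = 0.1808 mol
m(K) = 0.1808 × 39.10 = 7.07 g

7.07 g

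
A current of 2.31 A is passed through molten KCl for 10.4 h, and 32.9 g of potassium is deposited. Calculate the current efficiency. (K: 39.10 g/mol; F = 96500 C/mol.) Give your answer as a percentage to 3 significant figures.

93.9%

Q = 2.31 × 37440 = 86490 C
n(e⁻) = 86490 / 96500 = 0.8963 mol
K⁺ + e⁻ → K, so theoretical n(K) = 0.8963 mol → 35.05 g
Efficiency = 32.9 / 35.05 = 0.9387 = 93.9%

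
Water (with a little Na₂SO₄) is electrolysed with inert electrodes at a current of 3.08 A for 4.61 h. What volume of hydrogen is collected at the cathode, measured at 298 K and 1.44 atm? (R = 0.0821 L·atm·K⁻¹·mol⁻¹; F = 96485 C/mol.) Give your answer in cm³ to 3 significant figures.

4500 cm³

Charge passed = 3.08 × 16596 = 51120 C
n(e⁻) = Q/F = 51120/96485 = 0.5298 mol
2H⁺ + 2e⁻ → H₂, so n(H₂) = 0.5298 / 2 = 0.2649 mol
V = nRT/P = 0.2649 × 0.0821 × 298 / 1.44 = 4.501 L
= 4500 cm³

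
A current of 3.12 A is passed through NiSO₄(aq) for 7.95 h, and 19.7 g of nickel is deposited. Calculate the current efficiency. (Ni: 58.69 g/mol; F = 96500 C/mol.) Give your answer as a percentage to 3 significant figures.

Q = 3.12 × 28620 = 89290 C
n(e⁻) = 89290 / 96500 = 0.9253 mol
Ni²⁺ + 2e⁻ → Ni, so theoretical n(Ni) = 0.4627 mol → 27.16 g
Efficiency = 19.7 / 27.16 = 0.7253 = 72.5%

72.5%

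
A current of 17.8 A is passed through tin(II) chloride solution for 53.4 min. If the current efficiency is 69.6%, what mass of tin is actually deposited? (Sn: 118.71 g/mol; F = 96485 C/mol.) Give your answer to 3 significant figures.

Q = 17.8 × 3204 = 57030 C
n(e⁻) = 57030 / 96485 = 0.5911 mol
Sn²⁺ + 2e⁻ → Sn, so theoretical m(Sn) = 0.2956 × 118.71 = 35.09 g
Actual mass = 69.6% × 35.09 = 24.4 g

24.4 g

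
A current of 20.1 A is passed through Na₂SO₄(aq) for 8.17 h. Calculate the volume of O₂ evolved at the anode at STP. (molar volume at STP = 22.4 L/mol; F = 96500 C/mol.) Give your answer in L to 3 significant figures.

Q = 20.1 A × 29412 s = 5.912×10^5 C
n(e⁻) = Q/F = 5.912×10^5/96500 = 6.126 mol
2H₂O → O₂ + 4H⁺ + 4e⁻, so n(O₂) = 6.126 / 4 = 1.532 mol
V = 1.532 × 22.4 = 34.32 L

34.3 L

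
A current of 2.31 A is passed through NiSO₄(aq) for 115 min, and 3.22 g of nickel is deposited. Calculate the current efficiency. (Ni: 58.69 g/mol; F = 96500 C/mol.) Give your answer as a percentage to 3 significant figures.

66.4%

Q = 2.31 × 6900 = 15940 C
n(e⁻) = 15940 / 96500 = 0.1652 mol
Ni²⁺ + 2e⁻ → Ni, so theoretical n(Ni) = 0.08260 mol → 4.848 g
Efficiency = 3.22 / 4.848 = 0.6642 = 66.4%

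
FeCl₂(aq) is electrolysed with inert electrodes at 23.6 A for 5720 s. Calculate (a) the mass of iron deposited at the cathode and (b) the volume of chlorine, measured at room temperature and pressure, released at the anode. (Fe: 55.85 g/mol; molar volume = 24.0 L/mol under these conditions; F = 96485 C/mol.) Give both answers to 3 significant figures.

Q = 23.6 × 5720 = 1.350×10^5 C; n(e⁻) = 1.350×10^5 / 96485 = 1.399 mol
Cathode: Fe²⁺ + 2e⁻ → Fe → n(Fe) = 1.399/2 = 0.6995 mol → 39.1 g
Anode: 2Cl⁻ → Cl₂ + 2e⁻ → n(Cl₂) = 1.399/2 = 0.6995 mol → 16.8 L

39.1 g Fe; 16.8 L Cl₂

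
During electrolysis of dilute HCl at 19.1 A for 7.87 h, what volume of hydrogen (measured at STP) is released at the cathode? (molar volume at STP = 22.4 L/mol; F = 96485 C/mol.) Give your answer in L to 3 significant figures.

Q = 19.1 A × 28332 s = 5.411×10^5 C
n(e⁻) = 5.411×10^5 / 96485 = 5.608 mol
2H⁺ + 2e⁻ → H₂, so n(H₂) = 5.608 / 2 = 2.804 mol
V = 2.804 × 22.4 = 62.81 L

62.8 L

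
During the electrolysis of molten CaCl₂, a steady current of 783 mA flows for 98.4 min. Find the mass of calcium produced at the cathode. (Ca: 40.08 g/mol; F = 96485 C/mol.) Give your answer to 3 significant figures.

Q = 0.783 A × 5904 s = 4623 C
Moles of electrons = 4623 / 96485 = 0.04791 mol
Ca²⁺ + 2e⁻ → Ca, so n(Ca) = 0.04791 / 2 = 0.02396 mol
m = 0.02396 × 40.08 = 0.960 g

0.960 g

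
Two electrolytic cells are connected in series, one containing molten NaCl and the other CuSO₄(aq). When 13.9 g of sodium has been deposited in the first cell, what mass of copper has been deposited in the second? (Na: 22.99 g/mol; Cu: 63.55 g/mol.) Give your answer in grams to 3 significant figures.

n(Na) = 13.9 / 22.99 = 0.6046 mol
Na⁺ + e⁻ → Na, so n(e⁻) = 0.6046 mol
In series, the same 0.6046 mol of electrons flows through the second cell.
Cu²⁺ + 2e⁻ → Cu, so n(Cu) = 0.6046 / 2 = 0.3023 mol
m(Cu) = 0.3023 × 63.55 = 19.2 g

19.2 g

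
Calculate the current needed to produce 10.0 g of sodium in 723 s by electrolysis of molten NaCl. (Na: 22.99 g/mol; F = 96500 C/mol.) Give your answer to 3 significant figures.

n(Na) = 10.0 / 22.99 = 0.4350 mol
Na⁺ + e⁻ → Na, so n(e⁻) = 0.4350 mol
Q = 0.4350 × 96500 = 41980 C
I = Q / t = 41980 / 723 s = 58.1 A

58.1 A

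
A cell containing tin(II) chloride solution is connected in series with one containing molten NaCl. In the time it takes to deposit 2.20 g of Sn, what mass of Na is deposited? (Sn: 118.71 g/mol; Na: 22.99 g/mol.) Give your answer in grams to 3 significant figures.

0.852 g

n(Sn) = 2.20 / 118.71 = 0.01853 mol
Sn²⁺ + 2e⁻ → Sn, so n(e⁻) = 2 × 0.01853 = 0.03706 mol
Since the cells are in series, n(e⁻) in the Na cell is also 0.03706 mol.
Na⁺ + e⁻ → Na, so n(Na) = 0.03706 mol
m(Na) = 0.03706 × 22.99 = 0.852 g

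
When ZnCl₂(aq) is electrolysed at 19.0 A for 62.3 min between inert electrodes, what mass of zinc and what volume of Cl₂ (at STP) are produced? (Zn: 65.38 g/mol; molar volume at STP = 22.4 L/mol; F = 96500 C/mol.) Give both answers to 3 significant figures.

Q = 19.0 × 3738 = 71020 C; n(e⁻) = 71020 / 96500 = 0.7360 mol
Cathode: Zn²⁺ + 2e⁻ → Zn → n(Zn) = 0.7360/2 = 0.3680 mol → 24.1 g
Anode: 2Cl⁻ → Cl₂ + 2e⁻ → n(Cl₂) = 0.7360/2 = 0.3680 mol → 8.24 L

24.1 g Zn; 8.24 L Cl₂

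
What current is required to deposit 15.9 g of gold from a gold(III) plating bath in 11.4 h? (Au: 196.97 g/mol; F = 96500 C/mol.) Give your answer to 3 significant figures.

n(Au) = 15.9 / 196.97 = 0.08072 mol
Au³⁺ + 3e⁻ → Au, so n(e⁻) = 3 × 0.08072 = 0.2422 mol
Q = 0.2422 × 96500 = 23370 C
I = Q / t = 23370 / 41040 s = 0.569 A

0.569 A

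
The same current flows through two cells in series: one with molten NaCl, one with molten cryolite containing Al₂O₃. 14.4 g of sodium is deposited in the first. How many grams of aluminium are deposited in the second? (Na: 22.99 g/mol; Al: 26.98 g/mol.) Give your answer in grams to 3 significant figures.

n(Na) = 14.4 / 22.99 = 0.6264 mol
Na⁺ + e⁻ → Na, so n(e⁻) = 0.6264 mol
Since the cells are in series, n(e⁻) in the Al cell is also 0.6264 mol.
Al³⁺ + 3e⁻ → Al, so n(Al) = 0.6264 / 3 = 0.2088 mol
m(Al) = 0.2088 × 26.98 = 5.63 g

5.63 g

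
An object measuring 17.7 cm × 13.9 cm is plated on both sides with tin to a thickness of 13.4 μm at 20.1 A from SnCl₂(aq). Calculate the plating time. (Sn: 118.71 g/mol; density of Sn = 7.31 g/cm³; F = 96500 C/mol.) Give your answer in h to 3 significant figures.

0.108 h

Plated area = 2 × 17.7 × 13.9 = 492.1 cm²
Volume = 492.1 × 13.4×10⁻⁴ cm = 0.6594 cm³
m(Sn) = 0.6594 × 7.31 = 4.820 g
n(Sn) = 4.820 / 118.71 = 0.04060 mol; n(e⁻) = 2 × 0.04060 = 0.08120 mol
Q = 0.08120 × 96500 = 7836 C
t = 7836 / 20.1 = 389.9 s = 0.108 h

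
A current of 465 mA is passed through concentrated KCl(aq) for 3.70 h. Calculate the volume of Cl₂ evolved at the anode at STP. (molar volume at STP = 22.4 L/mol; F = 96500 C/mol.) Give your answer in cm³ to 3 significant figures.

Q = It = 0.465 × 13320 = 6194 C
Moles of electrons = 6194 / 96500 = 0.06419 mol
2Cl⁻ → Cl₂ + 2e⁻, so n(Cl₂) = 0.06419 / 2 = 0.03210 mol
V = 0.03210 × 22.4 = 0.7190 L
= 719 cm³

719 cm³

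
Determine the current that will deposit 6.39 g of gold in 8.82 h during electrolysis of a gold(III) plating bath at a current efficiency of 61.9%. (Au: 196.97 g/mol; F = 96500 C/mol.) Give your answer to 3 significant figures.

n(Au) = 6.39 / 196.97 = 0.03244 mol
Au³⁺ + 3e⁻ → Au, so n(e⁻) = 3 × 0.03244 = 0.09732 mol
Q = 0.09732 × 96500 / 0.619 = 15170 C
I = Q / t = 15170 / 31752 s = 0.478 A

0.478 A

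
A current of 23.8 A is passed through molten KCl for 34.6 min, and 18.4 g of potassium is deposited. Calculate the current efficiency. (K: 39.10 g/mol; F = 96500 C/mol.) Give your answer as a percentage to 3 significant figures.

91.9%

Q = 23.8 × 2076 = 49410 C
n(e⁻) = 49410 / 96500 = 0.5120 mol
K⁺ + e⁻ → K, so theoretical n(K) = 0.5120 mol → 20.02 g
Efficiency = 18.4 / 20.02 = 0.9191 = 91.9%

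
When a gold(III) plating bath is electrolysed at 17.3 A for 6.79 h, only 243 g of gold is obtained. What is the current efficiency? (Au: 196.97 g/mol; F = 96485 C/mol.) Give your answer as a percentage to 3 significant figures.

Q = 17.3 × 24444 = 4.229×10^5 C
n(e⁻) = 4.229×10^5 / 96485 = 4.383 mol
Au³⁺ + 3e⁻ → Au, so theoretical n(Au) = 1.461 mol → 287.8 g
Efficiency = 243 / 287.8 = 0.8443 = 84.4%

84.4%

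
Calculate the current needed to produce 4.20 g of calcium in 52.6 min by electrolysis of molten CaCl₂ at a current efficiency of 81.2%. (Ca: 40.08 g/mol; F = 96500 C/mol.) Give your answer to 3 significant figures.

n(Ca) = 4.20 / 40.08 = 0.1048 mol
Ca²⁺ + 2e⁻ → Ca, so n(e⁻) = 2 × 0.1048 = 0.2096 mol
Q = 0.2096 × 96500 / 0.812 = 24910 C
I = Q / t = 24910 / 3156 s = 7.89 A

7.89 A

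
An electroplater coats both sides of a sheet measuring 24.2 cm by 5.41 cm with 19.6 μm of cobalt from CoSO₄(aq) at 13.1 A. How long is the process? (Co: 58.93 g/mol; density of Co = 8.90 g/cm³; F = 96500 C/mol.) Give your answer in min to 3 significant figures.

Plated area = 2 × 24.2 × 5.41 = 261.8 cm²
Volume = 261.8 × 19.6×10⁻⁴ cm = 0.5131 cm³
m(Co) = 0.5131 × 8.90 = 4.567 g
n(Co) = 4.567 / 58.93 = 0.07750 mol; n(e⁻) = 2 × 0.07750 = 0.1550 mol
Q = 0.1550 × 96500 = 14960 C
t = 14960 / 13.1 = 1142 s = 19.0 min

19.0 min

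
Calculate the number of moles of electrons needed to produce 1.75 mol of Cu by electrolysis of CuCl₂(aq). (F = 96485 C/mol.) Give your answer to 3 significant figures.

Cu²⁺ + 2e⁻ → Cu, so n(e⁻) = 2 × 1.75 = 3.500 mol

3.50 mol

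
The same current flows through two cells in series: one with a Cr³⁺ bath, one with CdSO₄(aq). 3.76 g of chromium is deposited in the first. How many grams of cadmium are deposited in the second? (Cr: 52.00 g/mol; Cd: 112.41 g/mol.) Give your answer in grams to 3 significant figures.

n(Cr) = 3.76 / 52.00 = 0.07231 mol
Cr³⁺ + 3e⁻ → Cr, so n(e⁻) = 3 × 0.07231 = 0.2169 mol
In series, the same 0.2169 mol of electrons flows through the second cell.
Cd²⁺ + 2e⁻ → Cd, so n(Cd) = 0.2169 / 2 = 0.1085 mol
m(Cd) = 0.1085 × 112.41 = 12.2 g

12.2 g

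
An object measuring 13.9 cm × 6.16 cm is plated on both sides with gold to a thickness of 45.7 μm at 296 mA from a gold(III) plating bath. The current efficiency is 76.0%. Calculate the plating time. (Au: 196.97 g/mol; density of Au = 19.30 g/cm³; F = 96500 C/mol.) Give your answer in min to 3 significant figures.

Plated area = 2 × 13.9 × 6.16 = 171.2 cm²
Volume = 171.2 × 45.7×10⁻⁴ cm = 0.7824 cm³
m(Au) = 0.7824 × 19.30 = 15.10 g
n(Au) = 15.10 / 196.97 = 0.07666 mol; n(e⁻) = 3 × 0.07666 = 0.2300 mol
Q = 0.2300 × 96500 / 0.760 = 29200 C
t = 29200 / 0.296 = 98650 s = 1640 min

1640 min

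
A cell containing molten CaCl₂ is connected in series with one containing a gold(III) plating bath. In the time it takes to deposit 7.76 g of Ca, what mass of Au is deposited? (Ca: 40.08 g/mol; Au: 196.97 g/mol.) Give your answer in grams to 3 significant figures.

n(Ca) = 7.76 / 40.08 = 0.1936 mol
Ca²⁺ + 2e⁻ → Ca, so n(e⁻) = 2 × 0.1936 = 0.3872 mol
Same current for the same time ⇒ same n(e⁻) = 0.3872 mol in both cells.
Au³⁺ + 3e⁻ → Au, so n(Au) = 0.3872 / 3 = 0.1291 mol
m(Au) = 0.1291 × 196.97 = 25.4 g

25.4 g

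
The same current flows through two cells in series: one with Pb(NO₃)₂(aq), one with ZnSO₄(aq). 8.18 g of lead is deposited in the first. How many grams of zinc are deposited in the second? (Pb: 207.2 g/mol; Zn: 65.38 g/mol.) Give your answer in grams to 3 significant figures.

n(Pb) = 8.18 / 207.2 = 0.03948 mol
Pb²⁺ + 2e⁻ → Pb, so n(e⁻) = 2 × 0.03948 = 0.07896 mol
In series, the same 0.07896 mol of electrons flows through the second cell.
Zn²⁺ + 2e⁻ → Zn, so n(Zn) = 0.07896 / 2 = 0.03948 mol
m(Zn) = 0.03948 × 65.38 = 2.58 g

2.58 g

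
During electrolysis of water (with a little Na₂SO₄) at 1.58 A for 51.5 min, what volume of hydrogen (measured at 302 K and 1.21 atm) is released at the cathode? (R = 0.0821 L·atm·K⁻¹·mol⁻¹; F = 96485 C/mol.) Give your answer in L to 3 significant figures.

Q = 1.58 A × 3090 s = 4882 C
n(e⁻) = 4882 / 96485 = 0.05060 mol
2H⁺ + 2e⁻ → H₂, so n(H₂) = 0.05060 / 2 = 0.02530 mol
V = nRT/P = 0.02530 × 0.0821 × 302 / 1.21 = 0.5184 L

0.518 L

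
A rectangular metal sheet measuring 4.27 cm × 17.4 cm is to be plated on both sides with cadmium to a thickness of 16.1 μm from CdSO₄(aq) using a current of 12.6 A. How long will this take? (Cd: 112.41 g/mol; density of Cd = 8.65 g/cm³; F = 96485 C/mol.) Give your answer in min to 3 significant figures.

Plated area = 2 × 4.27 × 17.4 = 148.6 cm²
Volume = 148.6 × 16.1×10⁻⁴ cm = 0.2392 cm³
m(Cd) = 0.2392 × 8.65 = 2.069 g
n(Cd) = 2.069 / 112.41 = 0.01841 mol; n(e⁻) = 2 × 0.01841 = 0.03682 mol
Q = 0.03682 × 96485 = 3553 C
t = 3553 / 12.6 = 282.0 s = 4.70 min

4.70 min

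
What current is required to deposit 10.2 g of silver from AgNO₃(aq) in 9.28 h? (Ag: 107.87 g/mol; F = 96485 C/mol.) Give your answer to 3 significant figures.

n(Ag) = 10.2 / 107.87 = 0.09456 mol
Ag⁺ + e⁻ → Ag, so n(e⁻) = 0.09456 mol
Q = 0.09456 × 96485 = 9124 C
I = Q / t = 9124 / 33408 s = 0.273 A

0.273 A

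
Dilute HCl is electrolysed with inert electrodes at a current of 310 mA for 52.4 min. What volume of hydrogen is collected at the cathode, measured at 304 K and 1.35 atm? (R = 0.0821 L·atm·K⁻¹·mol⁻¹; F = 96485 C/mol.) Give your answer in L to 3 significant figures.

0.0934 L

Q = It = 0.310 × 3144 = 974.6 C
n(e⁻) = Q/F = 974.6/96485 = 0.01010 mol
2H⁺ + 2e⁻ → H₂, so n(H₂) = 0.01010 / 2 = 0.005050 mol
V = nRT/P = 0.005050 × 0.0821 × 304 / 1.35 = 0.09336 L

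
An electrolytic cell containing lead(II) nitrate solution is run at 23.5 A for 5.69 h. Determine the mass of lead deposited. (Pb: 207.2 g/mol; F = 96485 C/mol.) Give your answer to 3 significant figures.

Q = It = 23.5 × 20484 = 4.814×10^5 C
n(e⁻) = Q/F = 4.814×10^5/96485 = 4.989 mol
Pb²⁺ + 2e⁻ → Pb, so n(Pb) = 4.989 / 2 = 2.495 mol
m = 2.495 × 207.2 = 517 g

517 g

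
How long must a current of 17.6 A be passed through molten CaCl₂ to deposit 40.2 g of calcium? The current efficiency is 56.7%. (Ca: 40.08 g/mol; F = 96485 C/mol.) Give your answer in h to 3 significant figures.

5.39 h

n(Ca) = 40.2 / 40.08 = 1.003 mol
Ca²⁺ + 2e⁻ → Ca, so n(e⁻) = 2 × 1.003 = 2.006 mol
Q = 2.006 × 96485 / 0.567 = 3.414×10^5 C
t = Q / I = 3.414×10^5 / 17.6 = 19400 s = 5.39 h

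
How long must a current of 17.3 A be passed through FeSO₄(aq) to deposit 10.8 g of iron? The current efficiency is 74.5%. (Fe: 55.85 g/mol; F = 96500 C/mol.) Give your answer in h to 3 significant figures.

n(Fe) = 10.8 / 55.85 = 0.1934 mol
Fe²⁺ + 2e⁻ → Fe, so n(e⁻) = 2 × 0.1934 = 0.3868 mol
Q = 0.3868 × 96500 / 0.745 = 50100 C
t = Q / I = 50100 / 17.3 = 2896 s = 0.804 h

0.804 h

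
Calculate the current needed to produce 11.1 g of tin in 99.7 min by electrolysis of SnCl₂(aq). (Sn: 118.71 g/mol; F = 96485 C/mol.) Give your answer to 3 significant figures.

n(Sn) = 11.1 / 118.71 = 0.09351 mol
Sn²⁺ + 2e⁻ → Sn, so n(e⁻) = 2 × 0.09351 = 0.1870 mol
Q = 0.1870 × 96485 = 18040 C
I = Q / t = 18040 / 5982 s = 3.02 A

3.02 A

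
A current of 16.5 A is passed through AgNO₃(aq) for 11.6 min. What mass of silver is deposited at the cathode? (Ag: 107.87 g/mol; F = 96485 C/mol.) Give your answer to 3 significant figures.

Q = 16.5 A × 696 s = 11480 C
n(e⁻) = 11480 / 96485 = 0.1190 mol
Ag⁺ + e⁻ → Ag, so n(Ag) = 0.1190 mol
m = 0.1190 × 107.87 = 12.8 g

12.8 g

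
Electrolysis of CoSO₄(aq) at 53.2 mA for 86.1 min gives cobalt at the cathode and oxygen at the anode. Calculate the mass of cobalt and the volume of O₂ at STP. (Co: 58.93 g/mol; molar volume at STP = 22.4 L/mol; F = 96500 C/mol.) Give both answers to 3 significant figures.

Q = 0.0532 × 5166 = 274.8 C; n(e⁻) = 274.8 / 96500 = 0.002848 mol
Cathode: Co²⁺ + 2e⁻ → Co → n(Co) = 0.002848/2 = 0.001424 mol → 0.0839 g
Anode: 2H₂O → O₂ + 4H⁺ + 4e⁻ → n(O₂) = 0.002848/4 = 7.120×10^-4 mol → 0.0159 L

0.0839 g Co; 0.0159 L O₂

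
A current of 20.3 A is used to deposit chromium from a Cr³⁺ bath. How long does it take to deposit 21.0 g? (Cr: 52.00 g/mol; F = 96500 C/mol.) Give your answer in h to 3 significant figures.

1.60 h

n(Cr) = 21.0 / 52.00 = 0.4038 mol
Cr³⁺ + 3e⁻ → Cr, so n(e⁻) = 3 × 0.4038 = 1.211 mol
Q = 1.211 × 96500 = 1.169×10^5 C
t = Q / I = 1.169×10^5 / 20.3 = 5759 s = 1.60 h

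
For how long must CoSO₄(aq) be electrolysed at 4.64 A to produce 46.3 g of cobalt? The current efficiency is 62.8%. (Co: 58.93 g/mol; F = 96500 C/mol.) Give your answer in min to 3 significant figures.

867 min

n(Co) = 46.3 / 58.93 = 0.7857 mol
Co²⁺ + 2e⁻ → Co, so n(e⁻) = 2 × 0.7857 = 1.571 mol
Q = 1.571 × 96500 / 0.628 = 2.414×10^5 C
t = Q / I = 2.414×10^5 / 4.64 = 52030 s = 867 min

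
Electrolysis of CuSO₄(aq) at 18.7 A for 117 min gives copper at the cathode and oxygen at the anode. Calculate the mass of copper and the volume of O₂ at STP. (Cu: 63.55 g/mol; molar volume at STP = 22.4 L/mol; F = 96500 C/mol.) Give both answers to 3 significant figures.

Q = 18.7 × 7020 = 1.313×10^5 C; n(e⁻) = 1.313×10^5 / 96500 = 1.361 mol
Cathode: Cu²⁺ + 2e⁻ → Cu → n(Cu) = 1.361/2 = 0.6805 mol → 43.2 g
Anode: 2H₂O → O₂ + 4H⁺ + 4e⁻ → n(O₂) = 1.361/4 = 0.3403 mol → 7.62 L

43.2 g Cu; 7.62 L O₂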